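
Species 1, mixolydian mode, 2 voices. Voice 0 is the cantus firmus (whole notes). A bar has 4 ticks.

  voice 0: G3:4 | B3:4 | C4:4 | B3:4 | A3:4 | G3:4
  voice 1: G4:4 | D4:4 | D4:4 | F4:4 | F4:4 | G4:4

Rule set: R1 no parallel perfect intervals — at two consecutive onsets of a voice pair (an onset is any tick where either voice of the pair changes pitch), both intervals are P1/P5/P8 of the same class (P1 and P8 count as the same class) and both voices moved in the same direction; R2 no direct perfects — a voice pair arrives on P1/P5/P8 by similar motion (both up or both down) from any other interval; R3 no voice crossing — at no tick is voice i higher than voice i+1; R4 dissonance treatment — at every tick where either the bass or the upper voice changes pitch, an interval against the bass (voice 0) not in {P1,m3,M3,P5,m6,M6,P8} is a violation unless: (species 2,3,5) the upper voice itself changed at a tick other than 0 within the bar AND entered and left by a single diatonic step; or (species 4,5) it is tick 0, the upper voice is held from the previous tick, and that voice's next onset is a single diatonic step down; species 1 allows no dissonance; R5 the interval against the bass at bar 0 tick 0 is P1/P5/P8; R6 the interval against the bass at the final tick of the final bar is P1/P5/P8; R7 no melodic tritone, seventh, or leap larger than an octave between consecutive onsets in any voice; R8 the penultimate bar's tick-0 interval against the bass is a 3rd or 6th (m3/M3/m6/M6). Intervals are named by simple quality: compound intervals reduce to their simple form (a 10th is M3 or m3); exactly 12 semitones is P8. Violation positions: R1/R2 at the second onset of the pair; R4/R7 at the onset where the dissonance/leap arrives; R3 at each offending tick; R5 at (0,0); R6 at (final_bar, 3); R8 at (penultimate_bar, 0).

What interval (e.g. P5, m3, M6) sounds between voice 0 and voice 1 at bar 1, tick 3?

m3

voice 0=B3 voice 1=D4 -> m3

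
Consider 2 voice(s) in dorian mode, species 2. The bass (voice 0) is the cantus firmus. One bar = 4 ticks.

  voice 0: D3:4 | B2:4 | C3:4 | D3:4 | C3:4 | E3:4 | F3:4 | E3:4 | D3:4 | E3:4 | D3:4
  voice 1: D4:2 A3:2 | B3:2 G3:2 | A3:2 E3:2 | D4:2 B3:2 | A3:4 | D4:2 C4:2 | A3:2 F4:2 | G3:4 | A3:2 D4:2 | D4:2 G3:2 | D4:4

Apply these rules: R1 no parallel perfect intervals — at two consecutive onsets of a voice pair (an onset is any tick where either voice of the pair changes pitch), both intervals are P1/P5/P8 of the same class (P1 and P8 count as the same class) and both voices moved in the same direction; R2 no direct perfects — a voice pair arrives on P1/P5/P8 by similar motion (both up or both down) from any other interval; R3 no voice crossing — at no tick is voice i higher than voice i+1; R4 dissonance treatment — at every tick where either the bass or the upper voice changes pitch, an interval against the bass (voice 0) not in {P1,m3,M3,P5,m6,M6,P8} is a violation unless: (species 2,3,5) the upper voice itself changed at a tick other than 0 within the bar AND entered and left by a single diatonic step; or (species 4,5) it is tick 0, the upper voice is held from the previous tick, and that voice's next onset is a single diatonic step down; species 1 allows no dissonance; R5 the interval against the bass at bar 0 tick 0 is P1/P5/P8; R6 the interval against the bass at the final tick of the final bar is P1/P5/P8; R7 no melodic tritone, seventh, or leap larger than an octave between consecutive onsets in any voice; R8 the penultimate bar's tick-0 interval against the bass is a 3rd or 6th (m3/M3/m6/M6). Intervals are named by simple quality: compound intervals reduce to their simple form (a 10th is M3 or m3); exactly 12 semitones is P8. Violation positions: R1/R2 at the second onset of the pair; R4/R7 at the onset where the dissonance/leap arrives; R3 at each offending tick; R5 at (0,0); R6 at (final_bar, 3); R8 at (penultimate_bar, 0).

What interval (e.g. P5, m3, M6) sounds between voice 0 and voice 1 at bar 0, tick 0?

voice 0=D3 voice 1=D4 -> P8

P8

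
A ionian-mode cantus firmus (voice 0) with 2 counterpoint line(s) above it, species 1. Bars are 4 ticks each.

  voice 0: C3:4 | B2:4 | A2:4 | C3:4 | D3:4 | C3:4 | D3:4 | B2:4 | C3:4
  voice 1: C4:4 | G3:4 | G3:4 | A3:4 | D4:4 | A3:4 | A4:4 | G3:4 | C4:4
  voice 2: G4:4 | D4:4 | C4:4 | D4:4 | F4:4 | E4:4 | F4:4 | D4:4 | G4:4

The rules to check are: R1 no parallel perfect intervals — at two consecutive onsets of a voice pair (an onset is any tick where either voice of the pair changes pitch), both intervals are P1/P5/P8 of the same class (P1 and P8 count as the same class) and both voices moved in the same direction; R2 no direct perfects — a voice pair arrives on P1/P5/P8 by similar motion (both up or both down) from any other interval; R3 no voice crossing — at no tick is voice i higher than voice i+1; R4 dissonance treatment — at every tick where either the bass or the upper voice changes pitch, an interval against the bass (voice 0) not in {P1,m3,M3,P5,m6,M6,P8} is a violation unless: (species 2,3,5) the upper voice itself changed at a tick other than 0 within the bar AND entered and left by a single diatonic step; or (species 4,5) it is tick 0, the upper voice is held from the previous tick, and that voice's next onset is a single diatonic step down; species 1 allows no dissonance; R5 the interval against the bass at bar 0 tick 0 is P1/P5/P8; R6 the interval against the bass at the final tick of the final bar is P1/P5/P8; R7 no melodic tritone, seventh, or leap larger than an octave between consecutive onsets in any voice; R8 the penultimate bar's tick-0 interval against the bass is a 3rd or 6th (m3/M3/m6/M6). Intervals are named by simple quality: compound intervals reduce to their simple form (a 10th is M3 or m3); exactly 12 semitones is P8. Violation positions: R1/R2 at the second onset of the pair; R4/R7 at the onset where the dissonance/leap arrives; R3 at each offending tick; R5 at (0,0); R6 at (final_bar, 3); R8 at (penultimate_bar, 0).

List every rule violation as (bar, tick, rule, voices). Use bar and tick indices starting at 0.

(1, 0, R1, (1, 2))
(2, 0, R4, (0, 1))
(3, 0, R4, (0, 2))
(4, 0, R2, (0, 1))
(5, 0, R2, (1, 2))
(6, 0, R2, (0, 1))
(6, 0, R3, (1, 2))
(6, 1, R3, (1, 2))
(6, 2, R3, (1, 2))
(6, 3, R3, (1, 2))
(7, 0, R2, (1, 2))
(7, 0, R7, (1,))
(8, 0, R1, (1, 2))
(8, 0, R2, (0, 1))
(8, 0, R2, (0, 2))

bar 0: v0=C3 v1=C4 v2=G4 downbeat P5
bar 1: v0=B2 v1=G3 v2=D4 downbeat m3
bar 2: v0=A2 v1=G3 v2=C4 downbeat m3
bar 3: v0=C3 v1=A3 v2=D4 downbeat M2
bar 4: v0=D3 v1=D4 v2=F4 downbeat m3
bar 5: v0=C3 v1=A3 v2=E4 downbeat M3
bar 6: v0=D3 v1=A4 v2=F4 downbeat m3
bar 7: v0=B2 v1=G3 v2=D4 downbeat m3
bar 8: v0=C3 v1=C4 v2=G4 downbeat P5
  -> R1 @ bar 1 tick 0 v(1, 2): C4/G4 P5 -> G3/D4 P5 similar
  -> R4 @ bar 2 tick 0 v(0, 1): A2/G3 m7 untreated
  -> R4 @ bar 3 tick 0 v(0, 2): C3/D4 M2 untreated
  -> R2 @ bar 4 tick 0 v(0, 1): C3/A3 M6 -> D3/D4 P8 similar
  -> R2 @ bar 5 tick 0 v(1, 2): D4/F4 m3 -> A3/E4 P5 similar
  -> R2 @ bar 6 tick 0 v(0, 1): C3/A3 M6 -> D3/A4 P5 similar
  -> R3 @ bar 6 tick 0 v(1, 2): A4 above F4
  -> R3 @ bar 6 tick 1 v(1, 2): A4 above F4
  -> R3 @ bar 6 tick 2 v(1, 2): A4 above F4
  -> R3 @ bar 6 tick 3 v(1, 2): A4 above F4
  -> R2 @ bar 7 tick 0 v(1, 2): A4/F4 M3 -> G3/D4 P5 similar
  -> R7 @ bar 7 tick 0 v(1,): A4->G3 leap 14st
  -> R1 @ bar 8 tick 0 v(1, 2): G3/D4 P5 -> C4/G4 P5 similar
  -> R2 @ bar 8 tick 0 v(0, 1): B2/G3 m6 -> C3/C4 P8 similar
  -> R2 @ bar 8 tick 0 v(0, 2): B2/D4 m3 -> C3/G4 P5 similar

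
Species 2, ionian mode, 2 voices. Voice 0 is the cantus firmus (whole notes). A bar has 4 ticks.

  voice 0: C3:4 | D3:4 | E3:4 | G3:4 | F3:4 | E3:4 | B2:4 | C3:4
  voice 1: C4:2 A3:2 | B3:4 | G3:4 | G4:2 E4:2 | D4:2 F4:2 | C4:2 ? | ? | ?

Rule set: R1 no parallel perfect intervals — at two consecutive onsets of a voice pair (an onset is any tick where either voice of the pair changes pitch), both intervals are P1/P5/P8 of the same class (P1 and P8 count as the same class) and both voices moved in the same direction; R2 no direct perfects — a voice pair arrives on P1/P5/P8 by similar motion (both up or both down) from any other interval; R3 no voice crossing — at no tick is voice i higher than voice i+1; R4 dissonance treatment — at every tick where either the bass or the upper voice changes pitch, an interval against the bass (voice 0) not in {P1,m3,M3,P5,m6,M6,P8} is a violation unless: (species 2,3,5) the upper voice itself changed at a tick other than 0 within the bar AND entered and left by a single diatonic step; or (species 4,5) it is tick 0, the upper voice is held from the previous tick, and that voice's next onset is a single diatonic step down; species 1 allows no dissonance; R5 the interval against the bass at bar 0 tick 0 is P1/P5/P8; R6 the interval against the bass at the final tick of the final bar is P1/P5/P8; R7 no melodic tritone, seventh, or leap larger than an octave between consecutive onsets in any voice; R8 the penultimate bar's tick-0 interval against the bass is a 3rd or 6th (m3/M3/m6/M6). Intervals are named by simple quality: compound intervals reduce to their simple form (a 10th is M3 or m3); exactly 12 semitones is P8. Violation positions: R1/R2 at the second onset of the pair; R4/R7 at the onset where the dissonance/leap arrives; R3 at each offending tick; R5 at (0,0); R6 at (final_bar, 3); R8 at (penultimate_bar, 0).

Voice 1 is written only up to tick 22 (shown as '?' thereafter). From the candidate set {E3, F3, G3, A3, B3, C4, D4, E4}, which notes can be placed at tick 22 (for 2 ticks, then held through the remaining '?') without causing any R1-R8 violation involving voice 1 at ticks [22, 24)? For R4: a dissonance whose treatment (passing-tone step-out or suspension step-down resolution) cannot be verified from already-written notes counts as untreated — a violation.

{B3, C4, E3, E4, G3}

E3: legal
F3: violates R4
G3: legal
A3: violates R4
B3: legal
C4: legal
D4: violates R4
E4: legal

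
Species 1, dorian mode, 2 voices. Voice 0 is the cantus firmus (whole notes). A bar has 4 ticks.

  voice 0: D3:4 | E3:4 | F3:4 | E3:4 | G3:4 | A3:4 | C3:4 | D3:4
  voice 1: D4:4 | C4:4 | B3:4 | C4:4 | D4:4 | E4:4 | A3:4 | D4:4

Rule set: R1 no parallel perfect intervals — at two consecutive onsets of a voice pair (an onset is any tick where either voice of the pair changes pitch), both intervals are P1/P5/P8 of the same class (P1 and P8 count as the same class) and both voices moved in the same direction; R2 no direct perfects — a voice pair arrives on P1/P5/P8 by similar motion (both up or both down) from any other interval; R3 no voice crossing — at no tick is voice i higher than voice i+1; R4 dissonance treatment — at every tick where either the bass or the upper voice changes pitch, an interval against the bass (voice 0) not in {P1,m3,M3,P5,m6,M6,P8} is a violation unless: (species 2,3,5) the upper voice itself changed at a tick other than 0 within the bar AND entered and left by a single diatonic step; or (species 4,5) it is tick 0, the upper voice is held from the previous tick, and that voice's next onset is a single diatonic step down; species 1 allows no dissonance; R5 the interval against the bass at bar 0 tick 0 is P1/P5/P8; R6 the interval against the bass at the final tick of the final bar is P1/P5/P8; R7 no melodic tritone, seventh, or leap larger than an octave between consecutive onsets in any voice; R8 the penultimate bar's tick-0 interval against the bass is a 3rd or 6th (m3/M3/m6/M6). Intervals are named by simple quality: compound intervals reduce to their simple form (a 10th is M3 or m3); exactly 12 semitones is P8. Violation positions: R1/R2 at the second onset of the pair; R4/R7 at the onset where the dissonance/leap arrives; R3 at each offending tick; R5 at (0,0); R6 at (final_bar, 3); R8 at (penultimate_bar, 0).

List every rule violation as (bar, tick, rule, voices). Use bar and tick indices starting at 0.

bar 0: v0=D3 v1=D4 downbeat P8
bar 1: v0=E3 v1=C4 downbeat m6
bar 2: v0=F3 v1=B3 downbeat TT
bar 3: v0=E3 v1=C4 downbeat m6
bar 4: v0=G3 v1=D4 downbeat P5
bar 5: v0=A3 v1=E4 downbeat P5
bar 6: v0=C3 v1=A3 downbeat M6
bar 7: v0=D3 v1=D4 downbeat P8
  -> R4 @ bar 2 tick 0 v(0, 1): F3/B3 TT untreated
  -> R2 @ bar 4 tick 0 v(0, 1): E3/C4 m6 -> G3/D4 P5 similar
  -> R1 @ bar 5 tick 0 v(0, 1): G3/D4 P5 -> A3/E4 P5 similar
  -> R2 @ bar 7 tick 0 v(0, 1): C3/A3 M6 -> D3/D4 P8 similar

(2, 0, R4, (0, 1))
(4, 0, R2, (0, 1))
(5, 0, R1, (0, 1))
(7, 0, R2, (0, 1))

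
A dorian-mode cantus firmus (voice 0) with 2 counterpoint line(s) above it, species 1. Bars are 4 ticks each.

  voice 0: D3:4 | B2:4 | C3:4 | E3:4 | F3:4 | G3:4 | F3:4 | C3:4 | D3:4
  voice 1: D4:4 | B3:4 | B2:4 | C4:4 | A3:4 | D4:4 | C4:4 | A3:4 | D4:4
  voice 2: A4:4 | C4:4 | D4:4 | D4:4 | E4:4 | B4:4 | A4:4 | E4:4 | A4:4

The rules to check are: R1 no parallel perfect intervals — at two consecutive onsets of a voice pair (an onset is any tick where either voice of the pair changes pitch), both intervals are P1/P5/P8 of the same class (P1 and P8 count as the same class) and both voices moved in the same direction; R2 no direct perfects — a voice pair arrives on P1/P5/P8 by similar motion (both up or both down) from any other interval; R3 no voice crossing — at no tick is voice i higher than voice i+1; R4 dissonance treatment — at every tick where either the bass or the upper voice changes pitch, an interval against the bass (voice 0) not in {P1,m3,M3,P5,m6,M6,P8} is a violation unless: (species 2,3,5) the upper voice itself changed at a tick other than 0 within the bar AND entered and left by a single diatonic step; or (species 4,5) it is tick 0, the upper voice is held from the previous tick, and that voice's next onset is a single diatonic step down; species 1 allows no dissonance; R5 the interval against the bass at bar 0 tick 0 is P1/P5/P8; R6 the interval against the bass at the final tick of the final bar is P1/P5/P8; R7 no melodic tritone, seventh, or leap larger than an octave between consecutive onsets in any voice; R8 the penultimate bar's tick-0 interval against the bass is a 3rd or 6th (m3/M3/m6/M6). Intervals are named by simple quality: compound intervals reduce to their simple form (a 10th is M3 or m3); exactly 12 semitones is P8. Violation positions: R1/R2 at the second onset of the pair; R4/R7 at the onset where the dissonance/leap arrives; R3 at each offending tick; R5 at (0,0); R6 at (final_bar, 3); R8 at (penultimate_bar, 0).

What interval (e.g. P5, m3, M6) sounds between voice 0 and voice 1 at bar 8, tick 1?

voice 0=D3 voice 1=D4 -> P8

P8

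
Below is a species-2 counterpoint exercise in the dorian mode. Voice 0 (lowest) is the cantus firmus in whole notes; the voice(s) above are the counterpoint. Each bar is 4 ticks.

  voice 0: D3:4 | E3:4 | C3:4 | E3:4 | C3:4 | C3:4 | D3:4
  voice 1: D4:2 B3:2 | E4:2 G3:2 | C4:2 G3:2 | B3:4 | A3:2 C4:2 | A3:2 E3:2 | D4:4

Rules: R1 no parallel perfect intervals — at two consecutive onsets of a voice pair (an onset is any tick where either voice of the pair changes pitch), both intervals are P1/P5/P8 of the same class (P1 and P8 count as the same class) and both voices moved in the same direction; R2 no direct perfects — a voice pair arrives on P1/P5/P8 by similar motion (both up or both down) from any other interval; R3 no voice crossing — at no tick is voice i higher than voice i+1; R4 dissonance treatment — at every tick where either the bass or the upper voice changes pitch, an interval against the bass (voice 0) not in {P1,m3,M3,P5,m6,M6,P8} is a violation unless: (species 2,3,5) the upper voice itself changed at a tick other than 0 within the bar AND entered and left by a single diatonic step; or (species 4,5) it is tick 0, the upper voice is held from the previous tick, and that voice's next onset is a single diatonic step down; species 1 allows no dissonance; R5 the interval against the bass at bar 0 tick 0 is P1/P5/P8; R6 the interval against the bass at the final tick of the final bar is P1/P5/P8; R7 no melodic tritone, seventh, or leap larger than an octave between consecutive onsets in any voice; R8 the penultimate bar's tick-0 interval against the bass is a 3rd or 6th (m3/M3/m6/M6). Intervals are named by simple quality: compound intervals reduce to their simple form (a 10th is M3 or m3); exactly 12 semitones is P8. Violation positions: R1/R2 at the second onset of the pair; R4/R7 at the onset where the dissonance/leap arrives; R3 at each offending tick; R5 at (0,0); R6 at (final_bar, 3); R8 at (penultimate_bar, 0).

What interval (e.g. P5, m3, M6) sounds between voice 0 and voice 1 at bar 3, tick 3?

P5

voice 0=E3 voice 1=B3 -> P5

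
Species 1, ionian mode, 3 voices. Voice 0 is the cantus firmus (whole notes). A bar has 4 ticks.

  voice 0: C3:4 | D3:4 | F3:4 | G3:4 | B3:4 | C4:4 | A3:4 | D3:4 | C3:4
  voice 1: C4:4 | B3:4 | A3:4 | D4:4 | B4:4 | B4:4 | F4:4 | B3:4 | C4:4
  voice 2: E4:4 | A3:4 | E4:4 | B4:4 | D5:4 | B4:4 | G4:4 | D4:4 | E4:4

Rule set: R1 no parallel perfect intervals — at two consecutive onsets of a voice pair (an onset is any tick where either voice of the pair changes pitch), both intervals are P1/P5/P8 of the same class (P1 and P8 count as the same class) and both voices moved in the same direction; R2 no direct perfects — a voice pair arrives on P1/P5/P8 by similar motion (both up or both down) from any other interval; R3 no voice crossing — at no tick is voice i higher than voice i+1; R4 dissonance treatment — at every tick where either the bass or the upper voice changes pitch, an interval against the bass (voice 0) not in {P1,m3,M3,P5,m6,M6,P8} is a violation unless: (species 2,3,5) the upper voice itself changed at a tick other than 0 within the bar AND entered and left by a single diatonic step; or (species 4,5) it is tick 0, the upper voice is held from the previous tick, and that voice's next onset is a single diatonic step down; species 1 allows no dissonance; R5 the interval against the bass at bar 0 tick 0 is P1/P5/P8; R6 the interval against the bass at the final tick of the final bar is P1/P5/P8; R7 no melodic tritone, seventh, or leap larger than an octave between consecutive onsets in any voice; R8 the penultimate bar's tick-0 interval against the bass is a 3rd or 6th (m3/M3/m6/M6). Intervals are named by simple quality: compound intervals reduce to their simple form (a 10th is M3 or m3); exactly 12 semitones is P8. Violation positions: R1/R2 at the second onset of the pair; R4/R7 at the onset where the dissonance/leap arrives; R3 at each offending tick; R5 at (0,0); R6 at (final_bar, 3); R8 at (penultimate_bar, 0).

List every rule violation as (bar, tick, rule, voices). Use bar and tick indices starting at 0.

(0, 0, R5, (0, 2))
(1, 0, R3, (1, 2))
(1, 1, R3, (1, 2))
(1, 2, R3, (1, 2))
(1, 3, R3, (1, 2))
(2, 0, R4, (0, 2))
(3, 0, R2, (0, 1))
(4, 0, R2, (0, 1))
(5, 0, R4, (0, 1))
(5, 0, R4, (0, 2))
(6, 0, R4, (0, 2))
(6, 0, R7, (1,))
(7, 0, R2, (0, 2))
(7, 0, R7, (1,))
(7, 0, R8, (0, 2))
(8, 3, R6, (0, 2))

bar 0: v0=C3 v1=C4 v2=E4 downbeat M3
bar 1: v0=D3 v1=B3 v2=A3 downbeat P5
bar 2: v0=F3 v1=A3 v2=E4 downbeat M7
bar 3: v0=G3 v1=D4 v2=B4 downbeat M3
bar 4: v0=B3 v1=B4 v2=D5 downbeat m3
bar 5: v0=C4 v1=B4 v2=B4 downbeat M7
bar 6: v0=A3 v1=F4 v2=G4 downbeat m7
bar 7: v0=D3 v1=B3 v2=D4 downbeat P8
bar 8: v0=C3 v1=C4 v2=E4 downbeat M3
  -> R5 @ bar 0 tick 0 v(0, 2): opens on M3
  -> R3 @ bar 1 tick 0 v(1, 2): B3 above A3
  -> R3 @ bar 1 tick 1 v(1, 2): B3 above A3
  -> R3 @ bar 1 tick 2 v(1, 2): B3 above A3
  -> R3 @ bar 1 tick 3 v(1, 2): B3 above A3
  -> R4 @ bar 2 tick 0 v(0, 2): F3/E4 M7 untreated
  -> R2 @ bar 3 tick 0 v(0, 1): F3/A3 M3 -> G3/D4 P5 similar
  -> R2 @ bar 4 tick 0 v(0, 1): G3/D4 P5 -> B3/B4 P8 similar
  -> R4 @ bar 5 tick 0 v(0, 1): C4/B4 M7 untreated
  -> R4 @ bar 5 tick 0 v(0, 2): C4/B4 M7 untreated
  -> R4 @ bar 6 tick 0 v(0, 2): A3/G4 m7 untreated
  -> R7 @ bar 6 tick 0 v(1,): B4->F4 leap 6st
  -> R2 @ bar 7 tick 0 v(0, 2): A3/G4 m7 -> D3/D4 P8 similar
  -> R7 @ bar 7 tick 0 v(1,): F4->B3 leap 6st
  -> R8 @ bar 7 tick 0 v(0, 2): penult P8 not 3rd/6th
  -> R6 @ bar 8 tick 3 v(0, 2): closes on M3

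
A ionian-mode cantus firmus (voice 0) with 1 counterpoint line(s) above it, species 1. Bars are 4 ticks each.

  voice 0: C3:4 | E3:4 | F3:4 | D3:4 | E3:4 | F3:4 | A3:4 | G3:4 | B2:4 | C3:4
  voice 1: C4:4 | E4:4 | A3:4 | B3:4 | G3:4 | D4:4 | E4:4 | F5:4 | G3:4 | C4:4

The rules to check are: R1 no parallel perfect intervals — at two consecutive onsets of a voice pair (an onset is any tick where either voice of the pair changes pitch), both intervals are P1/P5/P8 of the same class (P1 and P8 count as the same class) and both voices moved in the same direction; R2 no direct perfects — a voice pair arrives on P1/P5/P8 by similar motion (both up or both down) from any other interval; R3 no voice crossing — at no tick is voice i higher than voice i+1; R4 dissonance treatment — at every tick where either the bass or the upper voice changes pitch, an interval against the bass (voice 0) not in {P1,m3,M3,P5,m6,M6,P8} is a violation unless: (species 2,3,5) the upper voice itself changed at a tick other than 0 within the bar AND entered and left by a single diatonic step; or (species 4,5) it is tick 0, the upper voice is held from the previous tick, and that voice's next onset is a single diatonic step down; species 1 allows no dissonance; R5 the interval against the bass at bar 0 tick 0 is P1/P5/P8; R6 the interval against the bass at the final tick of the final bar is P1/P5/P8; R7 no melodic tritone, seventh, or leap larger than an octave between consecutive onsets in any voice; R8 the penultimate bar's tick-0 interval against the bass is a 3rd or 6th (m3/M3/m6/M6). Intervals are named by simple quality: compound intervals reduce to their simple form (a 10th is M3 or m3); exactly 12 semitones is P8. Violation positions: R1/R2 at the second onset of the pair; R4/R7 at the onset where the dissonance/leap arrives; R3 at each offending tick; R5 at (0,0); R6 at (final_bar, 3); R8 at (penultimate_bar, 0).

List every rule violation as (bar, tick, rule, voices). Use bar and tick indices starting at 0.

bar 0: v0=C3 v1=C4 downbeat P8
bar 1: v0=E3 v1=E4 downbeat P8
bar 2: v0=F3 v1=A3 downbeat M3
bar 3: v0=D3 v1=B3 downbeat M6
bar 4: v0=E3 v1=G3 downbeat m3
bar 5: v0=F3 v1=D4 downbeat M6
bar 6: v0=A3 v1=E4 downbeat P5
bar 7: v0=G3 v1=F5 downbeat m7
bar 8: v0=B2 v1=G3 downbeat m6
bar 9: v0=C3 v1=C4 downbeat P8
  -> R1 @ bar 1 tick 0 v(0, 1): C3/C4 P8 -> E3/E4 P8 similar
  -> R2 @ bar 6 tick 0 v(0, 1): F3/D4 M6 -> A3/E4 P5 similar
  -> R4 @ bar 7 tick 0 v(0, 1): G3/F5 m7 untreated
  -> R7 @ bar 7 tick 0 v(1,): E4->F5 leap 13st
  -> R7 @ bar 8 tick 0 v(1,): F5->G3 leap 22st
  -> R2 @ bar 9 tick 0 v(0, 1): B2/G3 m6 -> C3/C4 P8 similar

(1, 0, R1, (0, 1))
(6, 0, R2, (0, 1))
(7, 0, R4, (0, 1))
(7, 0, R7, (1,))
(8, 0, R7, (1,))
(9, 0, R2, (0, 1))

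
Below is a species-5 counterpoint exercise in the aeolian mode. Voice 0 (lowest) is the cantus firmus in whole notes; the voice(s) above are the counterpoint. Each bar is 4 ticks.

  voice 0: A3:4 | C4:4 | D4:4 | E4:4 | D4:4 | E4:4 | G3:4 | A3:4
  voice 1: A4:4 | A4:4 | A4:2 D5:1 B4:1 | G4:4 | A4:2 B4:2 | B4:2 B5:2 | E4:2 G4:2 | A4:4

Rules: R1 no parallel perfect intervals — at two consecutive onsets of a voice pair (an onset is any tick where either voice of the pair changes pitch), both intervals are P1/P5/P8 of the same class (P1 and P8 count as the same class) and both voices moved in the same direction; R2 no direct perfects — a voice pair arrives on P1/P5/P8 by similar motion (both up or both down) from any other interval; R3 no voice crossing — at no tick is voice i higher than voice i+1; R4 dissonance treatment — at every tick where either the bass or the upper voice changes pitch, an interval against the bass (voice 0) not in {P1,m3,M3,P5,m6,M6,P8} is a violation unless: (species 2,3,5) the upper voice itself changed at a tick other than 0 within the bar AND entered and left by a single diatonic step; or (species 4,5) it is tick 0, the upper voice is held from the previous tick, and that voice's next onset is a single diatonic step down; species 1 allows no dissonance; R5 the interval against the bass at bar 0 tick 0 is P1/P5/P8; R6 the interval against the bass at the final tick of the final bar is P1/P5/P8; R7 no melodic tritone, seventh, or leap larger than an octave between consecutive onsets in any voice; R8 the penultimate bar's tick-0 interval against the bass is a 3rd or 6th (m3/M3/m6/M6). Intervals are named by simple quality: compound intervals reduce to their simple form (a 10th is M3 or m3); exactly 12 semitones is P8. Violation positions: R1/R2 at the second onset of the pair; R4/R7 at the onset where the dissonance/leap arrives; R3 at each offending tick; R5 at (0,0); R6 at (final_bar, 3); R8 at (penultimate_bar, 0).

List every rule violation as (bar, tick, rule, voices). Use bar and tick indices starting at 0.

(6, 0, R7, (1,))
(7, 0, R1, (0, 1))

bar 0: v0=A3 v1=A4 downbeat P8
bar 1: v0=C4 v1=A4 downbeat M6
bar 2: v0=D4 v1=A4 downbeat P5
bar 3: v0=E4 v1=G4 downbeat m3
bar 4: v0=D4 v1=A4 downbeat P5
bar 5: v0=E4 v1=B4 downbeat P5
bar 6: v0=G3 v1=E4 downbeat M6
bar 7: v0=A3 v1=A4 downbeat P8
  -> R7 @ bar 6 tick 0 v(1,): B5->E4 leap 19st
  -> R1 @ bar 7 tick 0 v(0, 1): G3/G4 P8 -> A3/A4 P8 similar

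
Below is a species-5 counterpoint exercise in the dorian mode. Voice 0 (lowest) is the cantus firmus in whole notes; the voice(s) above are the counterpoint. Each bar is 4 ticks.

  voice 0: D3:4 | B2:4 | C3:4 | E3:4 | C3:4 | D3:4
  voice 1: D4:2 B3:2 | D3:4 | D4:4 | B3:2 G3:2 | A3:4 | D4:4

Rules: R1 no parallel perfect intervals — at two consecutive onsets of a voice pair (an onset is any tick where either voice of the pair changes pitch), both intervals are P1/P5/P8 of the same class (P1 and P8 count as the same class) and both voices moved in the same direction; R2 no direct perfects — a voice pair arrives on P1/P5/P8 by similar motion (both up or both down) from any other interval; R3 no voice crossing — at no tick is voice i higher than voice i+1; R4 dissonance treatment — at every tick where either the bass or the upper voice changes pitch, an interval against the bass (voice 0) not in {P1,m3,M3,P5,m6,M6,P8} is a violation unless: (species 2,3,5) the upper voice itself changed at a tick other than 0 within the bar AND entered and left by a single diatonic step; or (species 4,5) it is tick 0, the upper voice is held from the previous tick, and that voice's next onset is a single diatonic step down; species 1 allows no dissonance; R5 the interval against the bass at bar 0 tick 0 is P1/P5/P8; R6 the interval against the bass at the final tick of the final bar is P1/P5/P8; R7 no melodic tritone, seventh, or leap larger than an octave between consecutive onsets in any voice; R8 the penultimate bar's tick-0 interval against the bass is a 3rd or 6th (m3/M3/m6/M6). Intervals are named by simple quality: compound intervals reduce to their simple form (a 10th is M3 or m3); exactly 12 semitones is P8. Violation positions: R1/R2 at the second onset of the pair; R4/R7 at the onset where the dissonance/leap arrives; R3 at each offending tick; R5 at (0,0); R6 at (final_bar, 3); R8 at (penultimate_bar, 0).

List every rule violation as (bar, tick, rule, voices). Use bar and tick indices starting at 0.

(2, 0, R4, (0, 1))
(5, 0, R2, (0, 1))

bar 0: v0=D3 v1=D4 downbeat P8
bar 1: v0=B2 v1=D3 downbeat m3
bar 2: v0=C3 v1=D4 downbeat M2
bar 3: v0=E3 v1=B3 downbeat P5
bar 4: v0=C3 v1=A3 downbeat M6
bar 5: v0=D3 v1=D4 downbeat P8
  -> R4 @ bar 2 tick 0 v(0, 1): C3/D4 M2 untreated
  -> R2 @ bar 5 tick 0 v(0, 1): C3/A3 M6 -> D3/D4 P8 similar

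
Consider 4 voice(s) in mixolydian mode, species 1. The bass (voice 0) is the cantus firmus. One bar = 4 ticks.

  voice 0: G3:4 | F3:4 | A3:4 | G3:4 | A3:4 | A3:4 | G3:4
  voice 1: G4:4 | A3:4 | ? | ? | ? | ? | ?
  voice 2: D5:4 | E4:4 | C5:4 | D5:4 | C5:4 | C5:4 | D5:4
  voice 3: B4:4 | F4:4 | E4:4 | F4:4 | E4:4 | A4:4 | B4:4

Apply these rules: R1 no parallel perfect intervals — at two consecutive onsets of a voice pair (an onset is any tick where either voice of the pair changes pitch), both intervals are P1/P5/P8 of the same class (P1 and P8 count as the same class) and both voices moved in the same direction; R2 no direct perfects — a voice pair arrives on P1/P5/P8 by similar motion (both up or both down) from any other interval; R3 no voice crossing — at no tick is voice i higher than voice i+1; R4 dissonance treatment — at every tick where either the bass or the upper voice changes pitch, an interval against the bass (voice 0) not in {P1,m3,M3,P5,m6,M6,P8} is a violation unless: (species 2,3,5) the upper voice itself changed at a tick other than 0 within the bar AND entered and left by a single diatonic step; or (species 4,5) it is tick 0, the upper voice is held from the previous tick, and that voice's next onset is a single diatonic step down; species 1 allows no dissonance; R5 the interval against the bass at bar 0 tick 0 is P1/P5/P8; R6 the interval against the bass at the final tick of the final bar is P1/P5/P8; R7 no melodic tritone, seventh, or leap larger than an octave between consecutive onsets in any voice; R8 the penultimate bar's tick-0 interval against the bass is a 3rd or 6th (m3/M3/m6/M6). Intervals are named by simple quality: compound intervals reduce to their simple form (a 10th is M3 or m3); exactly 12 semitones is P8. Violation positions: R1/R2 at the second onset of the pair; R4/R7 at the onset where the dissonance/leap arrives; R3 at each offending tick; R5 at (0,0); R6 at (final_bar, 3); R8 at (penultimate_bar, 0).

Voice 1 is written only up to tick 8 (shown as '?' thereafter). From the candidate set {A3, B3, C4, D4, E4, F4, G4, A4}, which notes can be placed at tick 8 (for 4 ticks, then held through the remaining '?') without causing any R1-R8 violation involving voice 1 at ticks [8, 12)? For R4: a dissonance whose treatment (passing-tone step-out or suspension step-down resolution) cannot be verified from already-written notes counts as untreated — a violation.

A3: legal
B3: violates R4
C4: violates R2
D4: violates R4
E4: violates R2
F4: violates R1
G4: violates R4,R7
A4: violates R2

{A3}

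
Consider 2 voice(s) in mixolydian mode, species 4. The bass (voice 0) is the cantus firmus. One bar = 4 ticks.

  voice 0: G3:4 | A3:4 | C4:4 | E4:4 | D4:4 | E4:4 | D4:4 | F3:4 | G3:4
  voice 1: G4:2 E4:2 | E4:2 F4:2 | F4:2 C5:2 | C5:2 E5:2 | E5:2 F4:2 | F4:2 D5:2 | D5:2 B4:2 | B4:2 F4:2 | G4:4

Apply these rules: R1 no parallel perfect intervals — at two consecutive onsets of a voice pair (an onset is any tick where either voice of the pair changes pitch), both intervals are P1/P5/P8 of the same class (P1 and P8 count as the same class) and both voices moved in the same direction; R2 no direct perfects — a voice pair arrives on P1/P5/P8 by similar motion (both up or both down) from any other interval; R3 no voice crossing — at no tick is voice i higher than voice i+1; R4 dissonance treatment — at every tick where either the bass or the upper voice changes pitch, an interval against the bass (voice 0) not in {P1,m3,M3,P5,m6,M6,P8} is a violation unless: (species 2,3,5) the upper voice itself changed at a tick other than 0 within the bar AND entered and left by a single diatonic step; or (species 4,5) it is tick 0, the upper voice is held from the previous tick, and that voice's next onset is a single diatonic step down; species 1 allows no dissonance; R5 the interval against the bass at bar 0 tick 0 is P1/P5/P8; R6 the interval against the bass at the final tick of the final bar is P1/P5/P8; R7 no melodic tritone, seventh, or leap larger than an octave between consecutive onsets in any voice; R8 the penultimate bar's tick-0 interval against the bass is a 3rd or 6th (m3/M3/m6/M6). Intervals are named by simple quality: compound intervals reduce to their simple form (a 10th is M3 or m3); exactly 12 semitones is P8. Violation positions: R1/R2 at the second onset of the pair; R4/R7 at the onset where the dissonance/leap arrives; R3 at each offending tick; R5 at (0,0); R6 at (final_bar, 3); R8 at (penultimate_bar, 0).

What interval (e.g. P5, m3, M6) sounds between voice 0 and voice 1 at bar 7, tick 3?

P8

voice 0=F3 voice 1=F4 -> P8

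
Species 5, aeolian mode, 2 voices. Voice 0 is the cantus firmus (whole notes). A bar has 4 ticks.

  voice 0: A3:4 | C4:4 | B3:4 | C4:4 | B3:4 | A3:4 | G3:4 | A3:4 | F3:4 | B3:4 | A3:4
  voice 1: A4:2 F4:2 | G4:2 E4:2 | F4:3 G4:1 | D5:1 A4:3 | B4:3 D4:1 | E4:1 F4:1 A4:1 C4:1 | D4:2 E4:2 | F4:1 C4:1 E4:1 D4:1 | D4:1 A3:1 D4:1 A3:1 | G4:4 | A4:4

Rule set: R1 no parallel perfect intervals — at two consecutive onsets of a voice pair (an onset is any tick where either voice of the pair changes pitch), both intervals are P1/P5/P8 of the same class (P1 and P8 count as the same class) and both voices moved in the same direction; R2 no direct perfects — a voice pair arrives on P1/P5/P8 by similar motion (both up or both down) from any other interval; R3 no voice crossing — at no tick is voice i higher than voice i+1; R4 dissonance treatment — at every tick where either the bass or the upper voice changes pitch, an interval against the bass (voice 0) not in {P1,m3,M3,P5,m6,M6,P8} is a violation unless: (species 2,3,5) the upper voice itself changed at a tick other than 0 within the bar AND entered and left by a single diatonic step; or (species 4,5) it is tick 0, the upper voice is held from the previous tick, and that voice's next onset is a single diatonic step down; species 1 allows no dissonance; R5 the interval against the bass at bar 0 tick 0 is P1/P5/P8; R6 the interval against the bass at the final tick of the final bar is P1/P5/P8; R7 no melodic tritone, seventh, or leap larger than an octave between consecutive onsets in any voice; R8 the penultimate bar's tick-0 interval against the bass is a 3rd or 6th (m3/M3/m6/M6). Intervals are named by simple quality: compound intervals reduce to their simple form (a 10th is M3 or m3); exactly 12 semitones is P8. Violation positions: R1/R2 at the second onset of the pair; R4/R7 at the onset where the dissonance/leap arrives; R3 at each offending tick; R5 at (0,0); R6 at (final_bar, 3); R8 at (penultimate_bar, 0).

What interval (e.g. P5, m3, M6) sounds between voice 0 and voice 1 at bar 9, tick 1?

m6

voice 0=B3 voice 1=G4 -> m6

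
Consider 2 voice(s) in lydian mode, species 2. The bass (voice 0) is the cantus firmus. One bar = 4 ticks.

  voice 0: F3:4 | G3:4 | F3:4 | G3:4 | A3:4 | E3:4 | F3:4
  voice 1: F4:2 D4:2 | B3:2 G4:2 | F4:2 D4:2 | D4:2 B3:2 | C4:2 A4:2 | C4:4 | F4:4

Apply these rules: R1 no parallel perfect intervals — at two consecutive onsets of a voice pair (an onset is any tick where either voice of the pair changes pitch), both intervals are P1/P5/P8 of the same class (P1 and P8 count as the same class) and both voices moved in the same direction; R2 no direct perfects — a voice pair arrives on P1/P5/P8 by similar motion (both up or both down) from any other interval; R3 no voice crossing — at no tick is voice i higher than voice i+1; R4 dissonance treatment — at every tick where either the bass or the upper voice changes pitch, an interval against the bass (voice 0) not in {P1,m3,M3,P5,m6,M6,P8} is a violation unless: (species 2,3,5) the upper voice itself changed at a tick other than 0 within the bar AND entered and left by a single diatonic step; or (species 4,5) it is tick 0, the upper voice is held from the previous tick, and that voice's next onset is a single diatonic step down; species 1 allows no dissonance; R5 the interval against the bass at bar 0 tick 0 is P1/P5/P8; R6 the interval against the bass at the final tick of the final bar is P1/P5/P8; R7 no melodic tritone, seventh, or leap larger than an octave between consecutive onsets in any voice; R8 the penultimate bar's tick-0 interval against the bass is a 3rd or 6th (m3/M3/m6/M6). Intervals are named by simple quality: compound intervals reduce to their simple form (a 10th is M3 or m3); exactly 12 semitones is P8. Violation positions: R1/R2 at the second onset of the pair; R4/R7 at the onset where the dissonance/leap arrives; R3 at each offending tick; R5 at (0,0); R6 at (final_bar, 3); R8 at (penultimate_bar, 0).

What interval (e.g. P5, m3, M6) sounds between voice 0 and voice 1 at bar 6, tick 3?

voice 0=F3 voice 1=F4 -> P8

P8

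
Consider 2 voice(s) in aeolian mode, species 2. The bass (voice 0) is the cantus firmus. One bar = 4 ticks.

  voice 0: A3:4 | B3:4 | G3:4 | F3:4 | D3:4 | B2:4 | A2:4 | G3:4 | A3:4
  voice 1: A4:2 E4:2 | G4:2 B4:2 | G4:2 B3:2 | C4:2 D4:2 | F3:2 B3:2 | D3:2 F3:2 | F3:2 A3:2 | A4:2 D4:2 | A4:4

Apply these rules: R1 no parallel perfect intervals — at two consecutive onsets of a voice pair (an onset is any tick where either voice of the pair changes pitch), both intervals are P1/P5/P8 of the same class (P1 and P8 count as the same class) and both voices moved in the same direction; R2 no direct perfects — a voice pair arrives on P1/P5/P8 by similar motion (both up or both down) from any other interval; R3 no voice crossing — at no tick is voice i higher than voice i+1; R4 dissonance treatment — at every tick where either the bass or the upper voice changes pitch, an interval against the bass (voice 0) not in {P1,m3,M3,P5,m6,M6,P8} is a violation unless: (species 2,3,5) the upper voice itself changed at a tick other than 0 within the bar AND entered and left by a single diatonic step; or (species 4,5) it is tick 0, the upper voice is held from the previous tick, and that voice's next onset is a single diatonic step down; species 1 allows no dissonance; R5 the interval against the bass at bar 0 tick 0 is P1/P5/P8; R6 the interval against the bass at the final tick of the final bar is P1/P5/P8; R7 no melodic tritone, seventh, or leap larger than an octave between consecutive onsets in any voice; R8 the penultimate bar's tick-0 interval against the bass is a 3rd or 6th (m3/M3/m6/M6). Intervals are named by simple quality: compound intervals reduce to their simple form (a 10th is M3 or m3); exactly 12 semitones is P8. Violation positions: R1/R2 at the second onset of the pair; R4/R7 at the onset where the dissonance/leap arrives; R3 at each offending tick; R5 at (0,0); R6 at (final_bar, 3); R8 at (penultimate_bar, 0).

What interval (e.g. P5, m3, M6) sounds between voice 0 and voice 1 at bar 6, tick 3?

voice 0=A2 voice 1=A3 -> P8

P8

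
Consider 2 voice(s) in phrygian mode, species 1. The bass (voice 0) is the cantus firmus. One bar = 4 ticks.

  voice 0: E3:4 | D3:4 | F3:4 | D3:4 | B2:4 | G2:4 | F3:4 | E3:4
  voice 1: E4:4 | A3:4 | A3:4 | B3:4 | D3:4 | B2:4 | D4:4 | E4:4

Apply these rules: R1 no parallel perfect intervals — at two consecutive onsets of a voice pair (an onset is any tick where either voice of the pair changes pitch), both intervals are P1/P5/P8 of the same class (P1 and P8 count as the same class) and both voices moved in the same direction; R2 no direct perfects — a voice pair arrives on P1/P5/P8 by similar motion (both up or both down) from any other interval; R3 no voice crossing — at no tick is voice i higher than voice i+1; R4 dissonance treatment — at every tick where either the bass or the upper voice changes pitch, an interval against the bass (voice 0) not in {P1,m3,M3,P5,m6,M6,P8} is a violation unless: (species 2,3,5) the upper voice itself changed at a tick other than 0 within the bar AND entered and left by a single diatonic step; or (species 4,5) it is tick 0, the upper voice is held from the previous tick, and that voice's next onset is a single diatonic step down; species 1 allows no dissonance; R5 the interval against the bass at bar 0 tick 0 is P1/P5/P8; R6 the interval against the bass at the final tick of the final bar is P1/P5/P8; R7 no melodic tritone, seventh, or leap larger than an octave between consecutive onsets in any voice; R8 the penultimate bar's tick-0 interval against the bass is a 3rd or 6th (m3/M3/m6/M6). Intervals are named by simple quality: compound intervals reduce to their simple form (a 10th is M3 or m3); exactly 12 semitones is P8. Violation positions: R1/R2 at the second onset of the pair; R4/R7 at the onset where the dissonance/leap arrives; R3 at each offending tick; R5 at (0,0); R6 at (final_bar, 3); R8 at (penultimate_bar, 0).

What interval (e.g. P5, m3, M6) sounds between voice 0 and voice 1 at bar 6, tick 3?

voice 0=F3 voice 1=D4 -> M6

M6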